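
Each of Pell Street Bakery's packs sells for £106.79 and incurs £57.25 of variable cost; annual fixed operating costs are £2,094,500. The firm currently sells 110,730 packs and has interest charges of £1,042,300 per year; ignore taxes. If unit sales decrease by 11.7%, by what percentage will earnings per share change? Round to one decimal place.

-27.3%

Contribution at this volume is 110,730 × £49.54 = £5,485,564.20.
EBIT = £5,485,564.20 − £2,094,500 = £3,391,064.20.
Interest = £1,042,300.00, so EBIT − I = £2,348,764.20.
DCL = total CM / (EBIT − I) = £5,485,564.20 / £2,348,764.20 = 2.3355.
EPS therefore changes by 2.3355 × (-11.7%) = -27.3%.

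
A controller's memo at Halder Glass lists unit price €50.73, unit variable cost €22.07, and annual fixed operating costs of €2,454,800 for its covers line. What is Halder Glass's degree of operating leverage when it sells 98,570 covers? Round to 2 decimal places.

At 98,570 units, contribution = 98,570 × €28.66 = €2,825,016.20.
EBIT = €2,825,016.20 − €2,454,800 = €370,216.20.
So DOL = total CM / EBIT = €2,825,016.20 / €370,216.20 = 7.6307.

7.63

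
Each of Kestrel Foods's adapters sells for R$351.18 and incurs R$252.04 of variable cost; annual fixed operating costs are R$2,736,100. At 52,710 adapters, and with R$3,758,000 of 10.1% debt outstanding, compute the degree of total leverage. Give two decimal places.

Contribution at this volume is 52,710 × R$99.14 = R$5,225,669.40.
Operating income = contribution − fixed costs = R$5,225,669.40 − R$2,736,100 = R$2,489,569.40. Interest = R$379,558.00, so EBIT − I = R$2,110,011.40.
DCL = contribution ÷ (EBIT − I) = R$5,225,669.40 ÷ R$2,110,011.40 = 2.4766.

2.48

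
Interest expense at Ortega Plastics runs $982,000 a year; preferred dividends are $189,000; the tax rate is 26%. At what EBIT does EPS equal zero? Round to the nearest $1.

Preferred dividends are paid after tax, so their pre-tax equivalent is $189,000 ÷ (1 − 0.26) = $255,405.41.
Financial break-even EBIT = interest + D_p ÷ (1 − t) = $982,000 + $255,405.41 = $1,237,405.41.

$1,237,405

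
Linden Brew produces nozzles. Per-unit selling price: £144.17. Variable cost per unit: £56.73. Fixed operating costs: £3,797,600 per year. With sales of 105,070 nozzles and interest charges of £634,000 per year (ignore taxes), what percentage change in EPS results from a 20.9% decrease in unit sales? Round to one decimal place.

-40.4%

At 105,070 units, contribution = 105,070 × £87.44 = £9,187,320.80.
Operating income = contribution − fixed costs = £9,187,320.80 − £3,797,600 = £5,389,720.80.
After interest of £634,000.00, pre-tax earnings = £4,755,720.80.
Degree of combined leverage = contribution ÷ (EBIT − I) = £9,187,320.80 ÷ £4,755,720.80 = 1.9318.
EPS therefore changes by 1.9318 × (-20.9%) = -40.4%.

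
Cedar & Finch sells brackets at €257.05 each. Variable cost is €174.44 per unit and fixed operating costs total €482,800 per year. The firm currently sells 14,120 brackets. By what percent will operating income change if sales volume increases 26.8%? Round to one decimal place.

Contribution at this volume is 14,120 × €82.61 = €1,166,453.20.
Subtracting fixed costs: EBIT = €1,166,453.20 − €482,800 = €683,653.20.
So DOL = total CM / EBIT = €1,166,453.20 / €683,653.20 = 1.7062.
So EBIT moves 1.7062 × (+26.8%) = +45.7%.

+45.7%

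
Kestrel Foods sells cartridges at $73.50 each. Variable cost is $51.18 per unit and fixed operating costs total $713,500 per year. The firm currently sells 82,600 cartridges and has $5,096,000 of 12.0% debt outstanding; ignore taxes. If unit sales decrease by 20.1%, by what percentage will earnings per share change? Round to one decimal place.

Contribution at this volume is 82,600 × $22.32 = $1,843,632.00.
EBIT = $1,843,632.00 − $713,500 = $1,130,132.00.
Interest = $611,520.00, so EBIT − I = $518,612.00.
Degree of combined leverage = contribution ÷ (EBIT − I) = $1,843,632.00 ÷ $518,612.00 = 3.5549.
%ΔEPS = DCL × %ΔSales = 3.5549 × -20.1% = -71.5%.

-71.5%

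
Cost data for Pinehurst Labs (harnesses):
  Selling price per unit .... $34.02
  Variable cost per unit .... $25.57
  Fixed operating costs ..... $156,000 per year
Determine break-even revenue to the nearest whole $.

Contribution margin per unit = $34.02 − $25.57 = $8.45, a CM ratio of $8.45 ÷ $34.02 = 0.2484.
Break-even sales = FC ÷ CM ratio = $156,000 × $34.02 / $8.45 = $628,062.

$628,062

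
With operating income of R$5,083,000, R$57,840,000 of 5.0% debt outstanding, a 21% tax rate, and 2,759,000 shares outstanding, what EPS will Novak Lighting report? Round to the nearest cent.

R$0.63

Interest = R$2,892,000.00, so EBT = R$5,083,000 − R$2,892,000.00 = R$2,191,000.00.
Net income = R$2,191,000.00 × (1 − 0.21) = R$1,730,890.00.
EPS = R$1,730,890.00 ÷ 2,759,000 = R$0.63.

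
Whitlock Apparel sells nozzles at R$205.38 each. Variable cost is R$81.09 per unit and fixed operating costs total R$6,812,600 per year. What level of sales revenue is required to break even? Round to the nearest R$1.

CM per unit = R$205.38 − R$81.09 = R$124.29; CM ratio = R$124.29 / R$205.38 = 0.6052.
Break-even sales = FC ÷ CM ratio = R$6,812,600 × R$205.38 / R$124.29 = R$11,257,316.

R$11,257,316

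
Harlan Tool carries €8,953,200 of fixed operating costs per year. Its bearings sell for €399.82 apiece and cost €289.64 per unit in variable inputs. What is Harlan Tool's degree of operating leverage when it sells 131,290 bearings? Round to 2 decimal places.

2.62

Contribution at this volume is 131,290 × €110.18 = €14,465,532.20.
Subtracting fixed costs: EBIT = €14,465,532.20 − €8,953,200 = €5,512,332.20.
So DOL = total CM / EBIT = €14,465,532.20 / €5,512,332.20 = 2.6242.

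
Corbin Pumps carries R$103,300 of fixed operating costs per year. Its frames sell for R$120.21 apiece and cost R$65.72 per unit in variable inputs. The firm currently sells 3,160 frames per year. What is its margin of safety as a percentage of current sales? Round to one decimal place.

Unit CM = price − variable cost = R$120.21 − R$65.72 = R$54.49. Break-even units = R$103,300 ÷ R$54.49 = 1,895.76; break-even revenue = 1,895.76 × R$120.21 = R$227,889.39.
Actual sales revenue = 3,160 × R$120.21 = R$379,863.60.
Margin of safety = (R$379,863.60 − R$227,889.39) ÷ R$379,863.60 = 40.0%.

40.0%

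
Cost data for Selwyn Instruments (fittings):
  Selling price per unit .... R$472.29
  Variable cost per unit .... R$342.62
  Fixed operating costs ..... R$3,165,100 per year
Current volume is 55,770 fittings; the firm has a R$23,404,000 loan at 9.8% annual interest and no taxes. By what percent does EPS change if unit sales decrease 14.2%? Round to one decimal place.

Total contribution margin = 55,770 × R$129.67 = R$7,231,695.90.
Operating income = contribution − fixed costs = R$7,231,695.90 − R$3,165,100 = R$4,066,595.90.
After interest of R$2,293,592.00, pre-tax earnings = R$1,773,003.90.
DCL = total CM / (EBIT − I) = R$7,231,695.90 / R$1,773,003.90 = 4.0788.
%ΔEPS = DCL × %ΔSales = 4.0788 × -14.2% = -57.9%.

-57.9%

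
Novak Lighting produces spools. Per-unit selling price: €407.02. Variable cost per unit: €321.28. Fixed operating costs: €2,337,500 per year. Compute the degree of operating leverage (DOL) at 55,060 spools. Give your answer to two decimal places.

1.98

At 55,060 units, contribution = 55,060 × €85.74 = €4,720,844.40.
Operating income = contribution − fixed costs = €4,720,844.40 − €2,337,500 = €2,383,344.40.
Degree of operating leverage = €4,720,844.40 / €2,383,344.40 = 1.9808.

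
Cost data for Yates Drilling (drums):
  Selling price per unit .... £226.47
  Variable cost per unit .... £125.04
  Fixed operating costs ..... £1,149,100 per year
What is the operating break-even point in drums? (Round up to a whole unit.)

11,329 drums

Unit CM = price − variable cost = £226.47 − £125.04 = £101.43.
Break-even volume = fixed costs ÷ CM per unit = £1,149,100 ÷ £101.43 = 11,329.00, so 11,329 drums.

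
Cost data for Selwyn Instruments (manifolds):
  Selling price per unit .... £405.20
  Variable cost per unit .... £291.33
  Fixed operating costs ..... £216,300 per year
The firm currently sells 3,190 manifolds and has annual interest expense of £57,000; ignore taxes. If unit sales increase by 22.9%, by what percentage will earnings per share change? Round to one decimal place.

At 3,190 units, contribution = 3,190 × £113.87 = £363,245.30.
EBIT = £363,245.30 − £216,300 = £146,945.30.
Interest = £57,000.00, so EBIT − I = £89,945.30.
DCL = total CM / (EBIT − I) = £363,245.30 / £89,945.30 = 4.0385.
EPS therefore changes by 4.0385 × (+22.9%) = +92.5%.

+92.5%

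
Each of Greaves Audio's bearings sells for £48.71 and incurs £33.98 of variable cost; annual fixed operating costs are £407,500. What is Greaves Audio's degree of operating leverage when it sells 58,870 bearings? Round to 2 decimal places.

At 58,870 units, contribution = 58,870 × £14.73 = £867,155.10.
Operating income = contribution − fixed costs = £867,155.10 − £407,500 = £459,655.10.
DOL = contribution ÷ EBIT = £867,155.10 ÷ £459,655.10 = 1.8865.

1.89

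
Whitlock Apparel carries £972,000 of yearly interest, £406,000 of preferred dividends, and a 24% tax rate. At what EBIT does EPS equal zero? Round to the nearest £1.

£1,506,211

Grossing the preferred dividend up to pre-tax terms: £406,000 / (1 − 0.24) = £534,210.53.
EPS = 0 when EBIT covers interest plus the pre-tax preferred burden: £972,000 + £534,210.53 = £1,506,210.53.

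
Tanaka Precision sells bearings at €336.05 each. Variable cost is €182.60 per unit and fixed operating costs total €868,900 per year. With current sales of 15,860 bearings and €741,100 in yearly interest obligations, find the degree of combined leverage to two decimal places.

2.95

At 15,860 units, contribution = 15,860 × €153.45 = €2,433,717.00.
Operating income = contribution − fixed costs = €2,433,717.00 − €868,900 = €1,564,817.00. Interest = €741,100.00.
DOL = €2,433,717.00 ÷ €1,564,817.00 = 1.5553; DFL = €1,564,817.00 ÷ €823,717.00 = 1.8997.
DCL = DOL × DFL = 1.5553 × 1.8997 = 2.9546.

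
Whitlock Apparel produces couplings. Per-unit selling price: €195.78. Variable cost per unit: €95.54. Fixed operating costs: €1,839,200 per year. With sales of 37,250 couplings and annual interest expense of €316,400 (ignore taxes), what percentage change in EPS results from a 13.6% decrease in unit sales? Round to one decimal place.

-32.2%

Total contribution margin = 37,250 × €100.24 = €3,733,940.00.
EBIT = €3,733,940.00 − €1,839,200 = €1,894,740.00.
After interest of €316,400.00, pre-tax earnings = €1,578,340.00.
DCL = total CM / (EBIT − I) = €3,733,940.00 / €1,578,340.00 = 2.3657.
EPS therefore changes by 2.3657 × (-13.6%) = -32.2%.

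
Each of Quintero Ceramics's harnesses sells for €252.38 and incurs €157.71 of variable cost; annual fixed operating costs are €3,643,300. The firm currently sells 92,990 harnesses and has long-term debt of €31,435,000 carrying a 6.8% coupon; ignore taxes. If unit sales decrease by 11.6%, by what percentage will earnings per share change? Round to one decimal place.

At 92,990 units, contribution = 92,990 × €94.67 = €8,803,363.30.
Operating income = contribution − fixed costs = €8,803,363.30 − €3,643,300 = €5,160,063.30.
After interest of €2,137,580.00, pre-tax earnings = €3,022,483.30.
Degree of combined leverage = contribution ÷ (EBIT − I) = €8,803,363.30 ÷ €3,022,483.30 = 2.9126.
EPS therefore changes by 2.9126 × (-11.6%) = -33.8%.

-33.8%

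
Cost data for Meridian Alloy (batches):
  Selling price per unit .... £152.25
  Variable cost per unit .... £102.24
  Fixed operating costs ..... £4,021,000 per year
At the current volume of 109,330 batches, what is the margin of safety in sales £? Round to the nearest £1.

Each unit contributes £152.25 − £102.24 = £50.01. Break-even units = £4,021,000 ÷ £50.01 = 80,403.92; break-even revenue = 80,403.92 × £152.25 = £12,241,496.70.
Actual sales revenue = 109,330 × £152.25 = £16,645,492.50.
Margin of safety = £16,645,492.50 − £12,241,496.70 = £4,403,996.

£4,403,996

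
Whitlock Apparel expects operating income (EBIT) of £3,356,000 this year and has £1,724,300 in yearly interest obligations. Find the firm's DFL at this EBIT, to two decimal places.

Annual interest charges come to £1,724,300.00.
Degree of financial leverage = EBIT / (EBIT − interest) = £3,356,000 / £1,631,700.00 = 2.0568.

2.06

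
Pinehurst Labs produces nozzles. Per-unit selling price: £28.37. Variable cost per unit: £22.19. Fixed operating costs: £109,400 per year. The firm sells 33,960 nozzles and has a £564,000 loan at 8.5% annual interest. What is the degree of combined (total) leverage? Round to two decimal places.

Total contribution margin = 33,960 × £6.18 = £209,872.80.
Operating income = contribution − fixed costs = £209,872.80 − £109,400 = £100,472.80. Interest = £47,940.00, so EBIT − I = £52,532.80.
DCL = contribution ÷ (EBIT − I) = £209,872.80 ÷ £52,532.80 = 3.9951.

4.00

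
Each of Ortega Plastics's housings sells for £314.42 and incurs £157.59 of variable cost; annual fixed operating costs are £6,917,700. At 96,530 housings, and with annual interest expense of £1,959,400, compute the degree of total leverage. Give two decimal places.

At 96,530 units, contribution = 96,530 × £156.83 = £15,138,799.90.
Operating income = contribution − fixed costs = £15,138,799.90 − £6,917,700 = £8,221,099.90. Interest = £1,959,400.00, so EBIT − I = £6,261,699.90.
DCL = contribution ÷ (EBIT − I) = £15,138,799.90 ÷ £6,261,699.90 = 2.4177.

2.42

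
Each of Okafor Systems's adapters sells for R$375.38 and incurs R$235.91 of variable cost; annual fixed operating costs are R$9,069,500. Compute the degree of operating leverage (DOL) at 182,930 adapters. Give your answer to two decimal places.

1.55

At 182,930 units, contribution = 182,930 × R$139.47 = R$25,513,247.10.
Subtracting fixed costs: EBIT = R$25,513,247.10 − R$9,069,500 = R$16,443,747.10.
DOL = contribution ÷ EBIT = R$25,513,247.10 ÷ R$16,443,747.10 = 1.5515.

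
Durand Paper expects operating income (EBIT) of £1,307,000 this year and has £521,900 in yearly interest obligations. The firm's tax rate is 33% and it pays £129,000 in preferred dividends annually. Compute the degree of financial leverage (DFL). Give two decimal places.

2.21

Annual interest charges come to £521,900.00.
Pre-tax preferred-dividend burden = £129,000 ÷ (1 − 0.33) = £192,537.31.
DFL = EBIT ÷ [EBIT − I − D_p/(1−t)] = £1,307,000 ÷ [£1,307,000 − £521,900.00 − £192,537.31] = £1,307,000 ÷ £592,562.69 = 2.2057.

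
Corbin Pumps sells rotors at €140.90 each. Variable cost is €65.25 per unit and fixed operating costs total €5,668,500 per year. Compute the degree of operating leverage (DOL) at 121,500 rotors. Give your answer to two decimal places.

At 121,500 units, contribution = 121,500 × €75.65 = €9,191,475.00.
Operating income = contribution − fixed costs = €9,191,475.00 − €5,668,500 = €3,522,975.00.
DOL = contribution ÷ EBIT = €9,191,475.00 ÷ €3,522,975.00 = 2.6090.

2.61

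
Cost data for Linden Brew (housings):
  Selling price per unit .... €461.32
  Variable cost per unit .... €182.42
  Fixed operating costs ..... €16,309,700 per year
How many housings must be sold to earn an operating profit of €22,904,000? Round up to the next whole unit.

140,602 housings

Unit CM = price − variable cost = €461.32 − €182.42 = €278.90.
Units = (FC + target) / CM = (€16,309,700 + €22,904,000) / €278.90 = 140,601.29, so 140,602 housings.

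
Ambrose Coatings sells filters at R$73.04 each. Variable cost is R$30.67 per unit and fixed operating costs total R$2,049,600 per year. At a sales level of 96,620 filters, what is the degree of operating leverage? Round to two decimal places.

Contribution at this volume is 96,620 × R$42.37 = R$4,093,789.40.
EBIT = R$4,093,789.40 − R$2,049,600 = R$2,044,189.40.
Degree of operating leverage = R$4,093,789.40 / R$2,044,189.40 = 2.0026.

2.00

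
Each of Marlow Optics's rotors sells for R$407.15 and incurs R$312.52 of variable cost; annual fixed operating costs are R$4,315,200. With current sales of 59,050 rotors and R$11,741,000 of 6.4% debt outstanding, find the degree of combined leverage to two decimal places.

Total contribution margin = 59,050 × R$94.63 = R$5,587,901.50.
Subtracting fixed costs: EBIT = R$5,587,901.50 − R$4,315,200 = R$1,272,701.50. Interest = R$751,424.00.
DOL = R$5,587,901.50 ÷ R$1,272,701.50 = 4.3906; DFL = R$1,272,701.50 ÷ R$521,277.50 = 2.4415.
Combined leverage = 4.3906 × 2.4415 = 10.7196.

10.72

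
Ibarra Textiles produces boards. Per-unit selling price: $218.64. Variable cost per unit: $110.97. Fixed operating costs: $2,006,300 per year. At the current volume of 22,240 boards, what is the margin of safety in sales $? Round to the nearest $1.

$788,462

Contribution margin per unit = $218.64 − $110.97 = $107.67. Break-even units = $2,006,300 ÷ $107.67 = 18,633.79; break-even revenue = 18,633.79 × $218.64 = $4,074,091.50.
Actual sales revenue = 22,240 × $218.64 = $4,862,553.60.
Margin of safety = $4,862,553.60 − $4,074,091.50 = $788,462.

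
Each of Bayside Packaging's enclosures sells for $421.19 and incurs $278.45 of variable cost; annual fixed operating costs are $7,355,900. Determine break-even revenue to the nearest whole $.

$21,705,419

Contribution margin per unit = $421.19 − $278.45 = $142.74, a CM ratio of $142.74 ÷ $421.19 = 0.3389.
Break-even sales = FC ÷ CM ratio = $7,355,900 × $421.19 / $142.74 = $21,705,419.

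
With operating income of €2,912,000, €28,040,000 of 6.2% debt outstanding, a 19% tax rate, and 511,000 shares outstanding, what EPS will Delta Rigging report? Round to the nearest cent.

€1.86

Pre-tax income = €2,912,000 − €1,738,480.00 = €1,173,520.00.
Net income = €1,173,520.00 × (1 − 0.19) = €950,551.20.
EPS = €950,551.20 ÷ 511,000 = €1.86.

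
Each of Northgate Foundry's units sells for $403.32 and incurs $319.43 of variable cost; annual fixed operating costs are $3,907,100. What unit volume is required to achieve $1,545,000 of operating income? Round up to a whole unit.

Contribution margin per unit = $403.32 − $319.43 = $83.89.
Need Q such that Q × $83.89 − $3,907,100 = $1,545,000, i.e. Q = $5,452,100 / $83.89 = 64,991.06 → 64,992.

64,992 units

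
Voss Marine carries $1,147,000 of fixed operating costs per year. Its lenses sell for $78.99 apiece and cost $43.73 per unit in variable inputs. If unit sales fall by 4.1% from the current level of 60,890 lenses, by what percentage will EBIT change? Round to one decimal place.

Contribution at this volume is 60,890 × $35.26 = $2,146,981.40.
EBIT = $2,146,981.40 − $1,147,000 = $999,981.40.
DOL = contribution ÷ EBIT = $2,146,981.40 ÷ $999,981.40 = 2.1470.
Operating income changes by 2.1470 × -4.1% = -8.8%.

-8.8%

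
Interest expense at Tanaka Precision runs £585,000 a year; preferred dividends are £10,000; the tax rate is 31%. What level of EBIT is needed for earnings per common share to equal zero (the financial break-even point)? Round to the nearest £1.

£599,493

Grossing the preferred dividend up to pre-tax terms: £10,000 / (1 − 0.31) = £14,492.75.
Financial break-even EBIT = interest + D_p ÷ (1 − t) = £585,000 + £14,492.75 = £599,492.75.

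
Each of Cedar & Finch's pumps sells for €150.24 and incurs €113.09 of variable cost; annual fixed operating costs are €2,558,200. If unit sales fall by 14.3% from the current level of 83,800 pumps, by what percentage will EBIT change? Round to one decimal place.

-80.2%

At 83,800 units, contribution = 83,800 × €37.15 = €3,113,170.00.
Subtracting fixed costs: EBIT = €3,113,170.00 − €2,558,200 = €554,970.00.
DOL = contribution ÷ EBIT = €3,113,170.00 ÷ €554,970.00 = 5.6096.
%ΔEBIT = DOL × %ΔSales = 5.6096 × -14.3% = -80.2%.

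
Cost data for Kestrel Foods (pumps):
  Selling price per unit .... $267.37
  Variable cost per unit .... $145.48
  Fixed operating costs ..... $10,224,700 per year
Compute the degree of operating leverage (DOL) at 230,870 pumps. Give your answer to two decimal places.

1.57

Contribution at this volume is 230,870 × $121.89 = $28,140,744.30.
Operating income = contribution − fixed costs = $28,140,744.30 − $10,224,700 = $17,916,044.30.
DOL = contribution ÷ EBIT = $28,140,744.30 ÷ $17,916,044.30 = 1.5707.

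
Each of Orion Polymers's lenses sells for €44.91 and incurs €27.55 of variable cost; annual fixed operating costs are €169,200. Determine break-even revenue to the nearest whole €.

Contribution margin per unit = €44.91 − €27.55 = €17.36, a CM ratio of €17.36 ÷ €44.91 = 0.3866.
Break-even sales = FC ÷ CM ratio = €169,200 × €44.91 / €17.36 = €437,717.

€437,717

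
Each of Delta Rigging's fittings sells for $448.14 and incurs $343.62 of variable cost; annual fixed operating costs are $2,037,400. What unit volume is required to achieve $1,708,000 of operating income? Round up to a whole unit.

Each unit contributes $448.14 − $343.62 = $104.52.
Need Q such that Q × $104.52 − $2,037,400 = $1,708,000, i.e. Q = $3,745,400 / $104.52 = 35,834.29 → 35,835.

35,835 fittings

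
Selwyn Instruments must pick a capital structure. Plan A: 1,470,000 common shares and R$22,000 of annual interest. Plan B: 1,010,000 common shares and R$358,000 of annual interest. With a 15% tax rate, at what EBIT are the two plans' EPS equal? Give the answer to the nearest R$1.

R$1,095,739

At indifference, (EBIT − 22,000)(1 − t)/1,470,000 = (EBIT − 358,000)(1 − t)/1,010,000.
Cancelling (1 − t) and cross-multiplying: 1,010,000·(EBIT − 22,000) = 1,470,000·(EBIT − 358,000).
Solving, EBIT = (358,000·1,470,000 − 22,000·1,010,000) / (1,470,000 − 1,010,000) = 504,040,000,000 / 460,000 = 1,095,739.13.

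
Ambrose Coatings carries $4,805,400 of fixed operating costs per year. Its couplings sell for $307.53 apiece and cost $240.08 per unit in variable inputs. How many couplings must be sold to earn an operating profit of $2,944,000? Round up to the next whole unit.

114,892 couplings

Each unit contributes $307.53 − $240.08 = $67.45.
Units = (FC + target) / CM = ($4,805,400 + $2,944,000) / $67.45 = 114,891.03, so 114,892 couplings.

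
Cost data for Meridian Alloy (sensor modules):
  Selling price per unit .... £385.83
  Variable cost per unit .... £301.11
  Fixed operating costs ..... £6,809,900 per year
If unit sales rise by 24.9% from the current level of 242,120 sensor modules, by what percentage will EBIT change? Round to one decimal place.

+37.3%

At 242,120 units, contribution = 242,120 × £84.72 = £20,512,406.40.
Operating income = contribution − fixed costs = £20,512,406.40 − £6,809,900 = £13,702,506.40.
DOL = contribution ÷ EBIT = £20,512,406.40 ÷ £13,702,506.40 = 1.4970.
%ΔEBIT = DOL × %ΔSales = 1.4970 × +24.9% = +37.3%.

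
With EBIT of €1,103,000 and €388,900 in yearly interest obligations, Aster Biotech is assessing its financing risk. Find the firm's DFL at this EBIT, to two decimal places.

1.54

Interest = €388,900.00.
Degree of financial leverage = EBIT / (EBIT − interest) = €1,103,000 / €714,100.00 = 1.5446.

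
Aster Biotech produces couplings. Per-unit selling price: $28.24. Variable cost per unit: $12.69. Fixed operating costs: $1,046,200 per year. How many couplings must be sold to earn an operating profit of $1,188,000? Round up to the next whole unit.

Each unit contributes $28.24 − $12.69 = $15.55.
Required volume = (fixed costs + target profit) ÷ CM = ($1,046,200 + $1,188,000) ÷ $15.55 = 143,678.46, so 143,679 couplings.

143,679 couplings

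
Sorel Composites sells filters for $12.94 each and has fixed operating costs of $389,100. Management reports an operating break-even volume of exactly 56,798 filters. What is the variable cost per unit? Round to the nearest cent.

At break-even, FC = Q × (P − VC), so P − VC = $389,100 ÷ 56,798 = $6.8506.
Hence VC = price − CM = $12.94 − $6.8506 = $6.09.

$6.09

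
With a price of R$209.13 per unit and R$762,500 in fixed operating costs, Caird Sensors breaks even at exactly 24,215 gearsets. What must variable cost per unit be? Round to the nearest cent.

Contribution per unit must be FC / Q = R$762,500 / 24,215 = R$31.4887.
Variable cost per unit = R$209.13 − R$31.4887 = R$177.64.

R$177.64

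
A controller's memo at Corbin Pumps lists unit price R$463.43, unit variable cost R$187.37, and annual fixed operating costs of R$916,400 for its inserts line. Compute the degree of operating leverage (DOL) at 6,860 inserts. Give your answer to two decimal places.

1.94

Contribution at this volume is 6,860 × R$276.06 = R$1,893,771.60.
EBIT = R$1,893,771.60 − R$916,400 = R$977,371.60.
So DOL = total CM / EBIT = R$1,893,771.60 / R$977,371.60 = 1.9376.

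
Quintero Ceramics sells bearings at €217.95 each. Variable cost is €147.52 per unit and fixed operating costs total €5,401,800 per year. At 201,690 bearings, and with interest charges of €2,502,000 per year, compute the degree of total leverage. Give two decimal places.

2.25

Contribution at this volume is 201,690 × €70.43 = €14,205,026.70.
Operating income = contribution − fixed costs = €14,205,026.70 − €5,401,800 = €8,803,226.70. Interest = €2,502,000.00.
DOL = €14,205,026.70 ÷ €8,803,226.70 = 1.6136; DFL = €8,803,226.70 ÷ €6,301,226.70 = 1.3971.
DCL = DOL × DFL = 1.6136 × 1.3971 = 2.2544.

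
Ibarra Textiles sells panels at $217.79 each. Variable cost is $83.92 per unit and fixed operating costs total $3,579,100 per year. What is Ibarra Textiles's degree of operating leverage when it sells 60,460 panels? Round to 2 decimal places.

At 60,460 units, contribution = 60,460 × $133.87 = $8,093,780.20.
Operating income = contribution − fixed costs = $8,093,780.20 − $3,579,100 = $4,514,680.20.
DOL = contribution ÷ EBIT = $8,093,780.20 ÷ $4,514,680.20 = 1.7928.

1.79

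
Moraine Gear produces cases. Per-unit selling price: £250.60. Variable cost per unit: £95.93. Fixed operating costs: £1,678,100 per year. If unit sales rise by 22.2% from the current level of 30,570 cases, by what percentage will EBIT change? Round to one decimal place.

Contribution at this volume is 30,570 × £154.67 = £4,728,261.90.
Operating income = contribution − fixed costs = £4,728,261.90 − £1,678,100 = £3,050,161.90.
Degree of operating leverage = £4,728,261.90 / £3,050,161.90 = 1.5502.
So EBIT moves 1.5502 × (+22.2%) = +34.4%.

+34.4%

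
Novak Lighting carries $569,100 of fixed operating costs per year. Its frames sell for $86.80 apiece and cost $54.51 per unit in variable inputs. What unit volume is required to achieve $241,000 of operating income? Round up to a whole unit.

25,089 frames

Contribution margin per unit = $86.80 − $54.51 = $32.29.
Need Q such that Q × $32.29 − $569,100 = $241,000, i.e. Q = $810,100 / $32.29 = 25,088.26 → 25,089.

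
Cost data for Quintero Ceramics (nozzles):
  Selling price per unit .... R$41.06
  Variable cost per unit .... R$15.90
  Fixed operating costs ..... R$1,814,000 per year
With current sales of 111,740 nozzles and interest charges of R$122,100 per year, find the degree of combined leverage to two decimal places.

Total contribution margin = 111,740 × R$25.16 = R$2,811,378.40.
Operating income = contribution − fixed costs = R$2,811,378.40 − R$1,814,000 = R$997,378.40. Interest = R$122,100.00, so EBIT − I = R$875,278.40.
Degree of total leverage = total CM / (EBIT − interest) = R$2,811,378.40 / R$875,278.40 = 3.2120.

3.21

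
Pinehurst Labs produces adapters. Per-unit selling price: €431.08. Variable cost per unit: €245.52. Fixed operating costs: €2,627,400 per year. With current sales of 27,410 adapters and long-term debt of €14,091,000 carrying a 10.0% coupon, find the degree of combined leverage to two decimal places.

4.85

At 27,410 units, contribution = 27,410 × €185.56 = €5,086,199.60.
EBIT = €5,086,199.60 − €2,627,400 = €2,458,799.60. Interest = €1,409,100.00, so EBIT − I = €1,049,699.60.
Degree of total leverage = total CM / (EBIT − interest) = €5,086,199.60 / €1,049,699.60 = 4.8454.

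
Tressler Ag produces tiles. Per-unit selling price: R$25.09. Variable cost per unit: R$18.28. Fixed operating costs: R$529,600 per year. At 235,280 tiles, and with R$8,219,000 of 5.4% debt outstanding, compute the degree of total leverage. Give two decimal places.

Contribution at this volume is 235,280 × R$6.81 = R$1,602,256.80.
EBIT = R$1,602,256.80 − R$529,600 = R$1,072,656.80. Interest = R$443,826.00, so EBIT − I = R$628,830.80.
DCL = contribution ÷ (EBIT − I) = R$1,602,256.80 ÷ R$628,830.80 = 2.5480.

2.55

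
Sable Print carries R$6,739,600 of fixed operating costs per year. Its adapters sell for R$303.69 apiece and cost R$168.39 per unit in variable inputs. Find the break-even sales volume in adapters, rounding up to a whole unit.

Contribution margin per unit = R$303.69 − R$168.39 = R$135.30.
Break-even volume = fixed costs ÷ CM per unit = R$6,739,600 ÷ R$135.30 = 49,812.27, so 49,813 adapters.

49,813 adapters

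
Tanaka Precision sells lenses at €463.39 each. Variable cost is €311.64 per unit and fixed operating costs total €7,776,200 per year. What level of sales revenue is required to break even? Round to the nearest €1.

€23,745,722

CM per unit = €463.39 − €311.64 = €151.75; CM ratio = €151.75 / €463.39 = 0.3275.
Break-even revenue = fixed costs × price ÷ CM = €7,776,200 × €463.39 ÷ €151.75 = €23,745,722.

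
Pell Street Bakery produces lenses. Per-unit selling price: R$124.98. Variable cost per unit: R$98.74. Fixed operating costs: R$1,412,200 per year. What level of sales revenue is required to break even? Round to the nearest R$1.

CM per unit = R$124.98 − R$98.74 = R$26.24; CM ratio = R$26.24 / R$124.98 = 0.2100.
Break-even sales = FC ÷ CM ratio = R$1,412,200 × R$124.98 / R$26.24 = R$6,726,248.

R$6,726,248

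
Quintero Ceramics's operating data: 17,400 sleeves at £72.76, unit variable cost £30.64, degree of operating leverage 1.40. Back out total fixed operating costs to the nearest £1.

£209,397

At 17,400 units, contribution = 17,400 × £42.12 = £732,888.00.
DOL = contribution / EBIT, so EBIT = £732,888.00 / 1.40 = £523,491.43.
And FC = contribution − EBIT = £732,888.00 − £523,491.43 = £209,397.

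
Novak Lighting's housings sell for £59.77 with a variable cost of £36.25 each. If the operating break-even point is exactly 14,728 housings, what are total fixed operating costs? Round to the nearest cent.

£346,402.56

Unit CM = price − variable cost = £59.77 − £36.25 = £23.52.
Since BE = FC / CM, FC = 14,728 × £23.52 = £346,402.56.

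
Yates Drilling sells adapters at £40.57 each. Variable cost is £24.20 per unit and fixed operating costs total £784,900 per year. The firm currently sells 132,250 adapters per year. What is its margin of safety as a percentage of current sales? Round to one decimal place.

63.7%

Contribution margin per unit = £40.57 − £24.20 = £16.37. Break-even units = £784,900 ÷ £16.37 = 47,947.46; break-even revenue = 47,947.46 × £40.57 = £1,945,228.65.
Current sales = 132,250 × £40.57 = £5,365,382.50.
Margin of safety = (£5,365,382.50 − £1,945,228.65) ÷ £5,365,382.50 = 63.7%.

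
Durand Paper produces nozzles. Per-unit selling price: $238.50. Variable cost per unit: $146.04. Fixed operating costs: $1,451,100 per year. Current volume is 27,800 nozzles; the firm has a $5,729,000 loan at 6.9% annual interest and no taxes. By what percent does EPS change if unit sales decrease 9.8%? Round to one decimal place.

Total contribution margin = 27,800 × $92.46 = $2,570,388.00.
Operating income = contribution − fixed costs = $2,570,388.00 − $1,451,100 = $1,119,288.00.
After interest of $395,301.00, pre-tax earnings = $723,987.00.
Degree of combined leverage = contribution ÷ (EBIT − I) = $2,570,388.00 ÷ $723,987.00 = 3.5503.
%ΔEPS = DCL × %ΔSales = 3.5503 × -9.8% = -34.8%.

-34.8%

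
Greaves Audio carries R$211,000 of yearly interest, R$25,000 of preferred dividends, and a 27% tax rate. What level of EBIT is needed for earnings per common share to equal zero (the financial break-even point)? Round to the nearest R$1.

Preferred dividends are paid after tax, so their pre-tax equivalent is R$25,000 ÷ (1 − 0.27) = R$34,246.58.
Financial break-even EBIT = interest + D_p ÷ (1 − t) = R$211,000 + R$34,246.58 = R$245,246.58.

R$245,247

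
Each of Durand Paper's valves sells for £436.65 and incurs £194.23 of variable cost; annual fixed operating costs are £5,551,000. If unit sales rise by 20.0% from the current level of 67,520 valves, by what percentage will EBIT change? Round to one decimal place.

Contribution at this volume is 67,520 × £242.42 = £16,368,198.40.
Subtracting fixed costs: EBIT = £16,368,198.40 − £5,551,000 = £10,817,198.40.
DOL = contribution ÷ EBIT = £16,368,198.40 ÷ £10,817,198.40 = 1.5132.
%ΔEBIT = DOL × %ΔSales = 1.5132 × +20.0% = +30.3%.

+30.3%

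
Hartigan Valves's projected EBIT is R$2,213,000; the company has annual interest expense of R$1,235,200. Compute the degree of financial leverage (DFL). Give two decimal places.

Interest = R$1,235,200.00.
DFL = EBIT ÷ (EBIT − I) = R$2,213,000 ÷ (R$2,213,000 − R$1,235,200.00) = R$2,213,000 ÷ R$977,800.00 = 2.2632.

2.26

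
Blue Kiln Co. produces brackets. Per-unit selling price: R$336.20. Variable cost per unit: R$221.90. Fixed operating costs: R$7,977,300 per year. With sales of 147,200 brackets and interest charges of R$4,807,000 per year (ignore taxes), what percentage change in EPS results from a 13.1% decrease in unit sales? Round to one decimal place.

-54.5%

Total contribution margin = 147,200 × R$114.30 = R$16,824,960.00.
EBIT = R$16,824,960.00 − R$7,977,300 = R$8,847,660.00.
Interest = R$4,807,000.00, so EBIT − I = R$4,040,660.00.
DCL = total CM / (EBIT − I) = R$16,824,960.00 / R$4,040,660.00 = 4.1639.
EPS therefore changes by 4.1639 × (-13.1%) = -54.5%.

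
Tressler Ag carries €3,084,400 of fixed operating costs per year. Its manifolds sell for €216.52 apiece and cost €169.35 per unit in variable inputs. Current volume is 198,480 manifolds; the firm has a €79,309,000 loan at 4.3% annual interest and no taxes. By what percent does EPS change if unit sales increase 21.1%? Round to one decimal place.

+68.9%

Total contribution margin = 198,480 × €47.17 = €9,362,301.60.
Operating income = contribution − fixed costs = €9,362,301.60 − €3,084,400 = €6,277,901.60.
After interest of €3,410,287.00, pre-tax earnings = €2,867,614.60.
DCL = total CM / (EBIT − I) = €9,362,301.60 / €2,867,614.60 = 3.2648.
%ΔEPS = DCL × %ΔSales = 3.2648 × +21.1% = +68.9%.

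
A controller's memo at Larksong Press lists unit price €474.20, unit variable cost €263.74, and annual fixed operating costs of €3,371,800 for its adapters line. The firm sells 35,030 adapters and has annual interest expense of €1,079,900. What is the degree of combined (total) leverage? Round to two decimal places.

2.52

Contribution at this volume is 35,030 × €210.46 = €7,372,413.80.
EBIT = €7,372,413.80 − €3,371,800 = €4,000,613.80. Interest = €1,079,900.00.
DOL = €7,372,413.80 ÷ €4,000,613.80 = 1.8428; DFL = €4,000,613.80 ÷ €2,920,713.80 = 1.3697.
DCL = DOL × DFL = 1.8428 × 1.3697 = 2.5241.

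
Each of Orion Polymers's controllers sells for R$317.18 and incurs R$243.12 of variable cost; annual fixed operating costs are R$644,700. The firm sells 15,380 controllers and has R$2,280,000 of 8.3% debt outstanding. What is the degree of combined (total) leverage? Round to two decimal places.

Contribution at this volume is 15,380 × R$74.06 = R$1,139,042.80.
Subtracting fixed costs: EBIT = R$1,139,042.80 − R$644,700 = R$494,342.80. Interest = R$189,240.00, so EBIT − I = R$305,102.80.
Degree of total leverage = total CM / (EBIT − interest) = R$1,139,042.80 / R$305,102.80 = 3.7333.

3.73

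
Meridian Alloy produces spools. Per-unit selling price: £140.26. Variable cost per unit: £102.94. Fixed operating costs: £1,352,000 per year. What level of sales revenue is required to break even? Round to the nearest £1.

£5,081,230

Contribution margin per unit = £140.26 − £102.94 = £37.32, a CM ratio of £37.32 ÷ £140.26 = 0.2661.
Break-even sales = FC ÷ CM ratio = £1,352,000 × £140.26 / £37.32 = £5,081,230.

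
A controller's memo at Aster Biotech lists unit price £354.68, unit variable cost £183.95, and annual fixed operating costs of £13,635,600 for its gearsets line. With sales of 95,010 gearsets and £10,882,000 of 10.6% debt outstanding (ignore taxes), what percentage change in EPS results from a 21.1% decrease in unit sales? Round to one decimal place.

-239.0%

At 95,010 units, contribution = 95,010 × £170.73 = £16,221,057.30.
EBIT = £16,221,057.30 − £13,635,600 = £2,585,457.30.
After interest of £1,153,492.00, pre-tax earnings = £1,431,965.30.
Degree of combined leverage = contribution ÷ (EBIT − I) = £16,221,057.30 ÷ £1,431,965.30 = 11.3278.
EPS therefore changes by 11.3278 × (-21.1%) = -239.0%.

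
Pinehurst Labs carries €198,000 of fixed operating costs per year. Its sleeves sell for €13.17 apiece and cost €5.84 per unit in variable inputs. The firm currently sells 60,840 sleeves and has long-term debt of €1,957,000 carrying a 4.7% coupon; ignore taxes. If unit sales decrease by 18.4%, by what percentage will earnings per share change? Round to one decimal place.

Total contribution margin = 60,840 × €7.33 = €445,957.20.
Subtracting fixed costs: EBIT = €445,957.20 − €198,000 = €247,957.20.
Interest = €91,979.00, so EBIT − I = €155,978.20.
DCL = total CM / (EBIT − I) = €445,957.20 / €155,978.20 = 2.8591.
EPS therefore changes by 2.8591 × (-18.4%) = -52.6%.

-52.6%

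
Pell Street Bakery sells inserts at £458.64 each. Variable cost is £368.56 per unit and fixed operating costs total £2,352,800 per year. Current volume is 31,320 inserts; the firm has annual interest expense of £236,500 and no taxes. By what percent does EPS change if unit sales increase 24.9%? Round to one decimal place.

Contribution at this volume is 31,320 × £90.08 = £2,821,305.60.
EBIT = £2,821,305.60 − £2,352,800 = £468,505.60.
After interest of £236,500.00, pre-tax earnings = £232,005.60.
Degree of combined leverage = contribution ÷ (EBIT − I) = £2,821,305.60 ÷ £232,005.60 = 12.1605.
EPS therefore changes by 12.1605 × (+24.9%) = +302.8%.

+302.8%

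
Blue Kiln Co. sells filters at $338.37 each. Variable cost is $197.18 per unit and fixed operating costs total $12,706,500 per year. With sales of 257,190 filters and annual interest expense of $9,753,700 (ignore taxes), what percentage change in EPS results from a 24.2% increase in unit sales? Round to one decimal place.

Contribution at this volume is 257,190 × $141.19 = $36,312,656.10.
EBIT = $36,312,656.10 − $12,706,500 = $23,606,156.10.
After interest of $9,753,700.00, pre-tax earnings = $13,852,456.10.
Degree of combined leverage = contribution ÷ (EBIT − I) = $36,312,656.10 ÷ $13,852,456.10 = 2.6214.
%ΔEPS = DCL × %ΔSales = 2.6214 × +24.2% = +63.4%.

+63.4%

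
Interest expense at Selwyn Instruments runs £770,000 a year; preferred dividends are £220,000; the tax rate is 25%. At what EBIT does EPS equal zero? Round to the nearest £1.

Preferred dividends are paid after tax, so their pre-tax equivalent is £220,000 ÷ (1 − 0.25) = £293,333.33.
EPS = 0 when EBIT covers interest plus the pre-tax preferred burden: £770,000 + £293,333.33 = £1,063,333.33.

£1,063,333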